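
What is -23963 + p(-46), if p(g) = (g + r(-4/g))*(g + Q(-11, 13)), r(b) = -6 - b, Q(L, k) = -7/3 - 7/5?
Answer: -7373527/345 ≈ -21373.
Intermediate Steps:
Q(L, k) = -56/15 (Q(L, k) = -7*1/3 - 7*1/5 = -7/3 - 7/5 = -56/15)
p(g) = (-56/15 + g)*(-6 + g + 4/g) (p(g) = (g + (-6 - (-4)/g))*(g - 56/15) = (g + (-6 + 4/g))*(-56/15 + g) = (-6 + g + 4/g)*(-56/15 + g) = (-56/15 + g)*(-6 + g + 4/g))
-23963 + p(-46) = -23963 + (1/15)*(-224 - 46*(396 - 146*(-46) + 15*(-46)**2))/(-46) = -23963 + (1/15)*(-1/46)*(-224 - 46*(396 + 6716 + 15*2116)) = -23963 + (1/15)*(-1/46)*(-224 - 46*(396 + 6716 + 31740)) = -23963 + (1/15)*(-1/46)*(-224 - 46*38852) = -23963 + (1/15)*(-1/46)*(-224 - 1787192) = -23963 + (1/15)*(-1/46)*(-1787416) = -23963 + 893708/345 = -7373527/345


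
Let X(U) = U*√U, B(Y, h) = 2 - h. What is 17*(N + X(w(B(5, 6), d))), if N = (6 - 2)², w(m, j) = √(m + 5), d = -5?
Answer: 289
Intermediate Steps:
w(m, j) = √(5 + m)
X(U) = U^(3/2)
N = 16 (N = 4² = 16)
17*(N + X(w(B(5, 6), d))) = 17*(16 + (√(5 + (2 - 1*6)))^(3/2)) = 17*(16 + (√(5 + (2 - 6)))^(3/2)) = 17*(16 + (√(5 - 4))^(3/2)) = 17*(16 + (√1)^(3/2)) = 17*(16 + 1^(3/2)) = 17*(16 + 1) = 17*17 = 289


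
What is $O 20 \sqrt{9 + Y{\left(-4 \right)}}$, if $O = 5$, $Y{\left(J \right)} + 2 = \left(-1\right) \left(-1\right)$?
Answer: $200 \sqrt{2} \approx 282.84$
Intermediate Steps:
$Y{\left(J \right)} = -1$ ($Y{\left(J \right)} = -2 - -1 = -2 + 1 = -1$)
$O 20 \sqrt{9 + Y{\left(-4 \right)}} = 5 \cdot 20 \sqrt{9 - 1} = 100 \sqrt{8} = 100 \cdot 2 \sqrt{2} = 200 \sqrt{2}$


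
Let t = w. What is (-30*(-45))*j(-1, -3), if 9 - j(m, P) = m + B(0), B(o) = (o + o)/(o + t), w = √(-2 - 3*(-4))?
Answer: 13500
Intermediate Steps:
w = √10 (w = √(-2 + 12) = √10 ≈ 3.1623)
t = √10 ≈ 3.1623
B(o) = 2*o/(o + √10) (B(o) = (o + o)/(o + √10) = (2*o)/(o + √10) = 2*o/(o + √10))
j(m, P) = 9 - m (j(m, P) = 9 - (m + 2*0/(0 + √10)) = 9 - (m + 2*0/√10) = 9 - (m + 2*0*(√10/10)) = 9 - (m + 0) = 9 - m)
(-30*(-45))*j(-1, -3) = (-30*(-45))*(9 - 1*(-1)) = 1350*(9 + 1) = 1350*10 = 13500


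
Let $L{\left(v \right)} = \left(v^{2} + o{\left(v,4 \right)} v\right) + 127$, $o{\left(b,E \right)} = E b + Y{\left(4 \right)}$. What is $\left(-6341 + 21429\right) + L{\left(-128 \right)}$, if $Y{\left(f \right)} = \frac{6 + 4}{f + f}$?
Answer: $96975$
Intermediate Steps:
$Y{\left(f \right)} = \frac{5}{f}$ ($Y{\left(f \right)} = \frac{10}{2 f} = 10 \frac{1}{2 f} = \frac{5}{f}$)
$o{\left(b,E \right)} = \frac{5}{4} + E b$ ($o{\left(b,E \right)} = E b + \frac{5}{4} = \frac{5}{4} + E b$)
$L{\left(v \right)} = 127 + v^{2} + v \left(\frac{5}{4} + 4 v\right)$ ($L{\left(v \right)} = \left(v^{2} + \left(\frac{5}{4} + 4 v\right) v\right) + 127 = \left(v^{2} + v \left(\frac{5}{4} + 4 v\right)\right) + 127 = 127 + v^{2} + v \left(\frac{5}{4} + 4 v\right)$)
$\left(-6341 + 21429\right) + L{\left(-128 \right)} = \left(-6341 + 21429\right) + \left(127 + 5 \left(-128\right)^{2} + \frac{5}{4} \left(-128\right)\right) = 15088 + \left(127 + 5 \cdot 16384 - 160\right) = 15088 + \left(127 + 81920 - 160\right) = 15088 + 81887 = 96975$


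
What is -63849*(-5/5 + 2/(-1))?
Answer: 191547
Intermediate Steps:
-63849*(-5/5 + 2/(-1)) = -63849*(-5*1/5 + 2*(-1)) = -63849*(-1 - 2) = -63849*(-3) = 191547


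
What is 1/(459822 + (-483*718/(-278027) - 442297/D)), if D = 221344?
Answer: 61539608288/28297219552467853 ≈ 2.1748e-6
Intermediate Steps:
1/(459822 + (-483*718/(-278027) - 442297/D)) = 1/(459822 + (-483*718/(-278027) - 442297/221344)) = 1/(459822 + (-346794*(-1/278027) - 442297*1/221344)) = 1/(459822 + (346794/278027 - 442297/221344)) = 1/(459822 - 46209736883/61539608288) = 1/(28297219552467853/61539608288) = 61539608288/28297219552467853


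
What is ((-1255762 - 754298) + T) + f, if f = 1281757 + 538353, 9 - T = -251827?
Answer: 61886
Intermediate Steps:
T = 251836 (T = 9 - 1*(-251827) = 9 + 251827 = 251836)
f = 1820110
((-1255762 - 754298) + T) + f = ((-1255762 - 754298) + 251836) + 1820110 = (-2010060 + 251836) + 1820110 = -1758224 + 1820110 = 61886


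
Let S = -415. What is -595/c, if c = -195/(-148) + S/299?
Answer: 752284/89 ≈ 8452.6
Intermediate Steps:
c = -3115/44252 (c = -195/(-148) - 415/299 = -195*(-1/148) - 415*1/299 = 195/148 - 415/299 = -3115/44252 ≈ -0.070392)
-595/c = -595/(-3115/44252) = -595*(-44252/3115) = 752284/89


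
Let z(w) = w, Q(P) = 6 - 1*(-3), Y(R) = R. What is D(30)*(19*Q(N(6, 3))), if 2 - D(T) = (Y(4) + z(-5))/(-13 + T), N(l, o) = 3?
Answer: 5985/17 ≈ 352.06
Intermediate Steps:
Q(P) = 9 (Q(P) = 6 + 3 = 9)
D(T) = 2 + 1/(-13 + T) (D(T) = 2 - (4 - 5)/(-13 + T) = 2 - (-1)/(-13 + T) = 2 + 1/(-13 + T))
D(30)*(19*Q(N(6, 3))) = ((-25 + 2*30)/(-13 + 30))*(19*9) = ((-25 + 60)/17)*171 = ((1/17)*35)*171 = (35/17)*171 = 5985/17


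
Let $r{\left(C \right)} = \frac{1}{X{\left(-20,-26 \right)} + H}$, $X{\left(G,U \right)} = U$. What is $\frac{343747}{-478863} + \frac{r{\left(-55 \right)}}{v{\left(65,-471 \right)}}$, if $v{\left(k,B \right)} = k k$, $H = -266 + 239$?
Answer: $- \frac{76974025838}{107229397275} \approx -0.71784$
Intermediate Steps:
$H = -27$
$r{\left(C \right)} = - \frac{1}{53}$ ($r{\left(C \right)} = \frac{1}{-26 - 27} = \frac{1}{-53} = - \frac{1}{53}$)
$v{\left(k,B \right)} = k^{2}$
$\frac{343747}{-478863} + \frac{r{\left(-55 \right)}}{v{\left(65,-471 \right)}} = \frac{343747}{-478863} - \frac{1}{53 \cdot 65^{2}} = 343747 \left(- \frac{1}{478863}\right) - \frac{1}{53 \cdot 4225} = - \frac{343747}{478863} - \frac{1}{223925} = - \frac{76974025838}{107229397275}$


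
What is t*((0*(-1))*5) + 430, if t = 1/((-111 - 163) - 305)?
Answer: 430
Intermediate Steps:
t = -1/579 (t = 1/(-274 - 305) = 1/(-579) = -1/579 ≈ -0.0017271)
t*((0*(-1))*5) + 430 = -0*(-1)*5/579 + 430 = -0*5 + 430 = -1/579*0 + 430 = 0 + 430 = 430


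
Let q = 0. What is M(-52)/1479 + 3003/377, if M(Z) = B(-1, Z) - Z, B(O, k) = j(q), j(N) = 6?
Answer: 11839/1479 ≈ 8.0047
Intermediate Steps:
B(O, k) = 6
M(Z) = 6 - Z
M(-52)/1479 + 3003/377 = (6 - 1*(-52))/1479 + 3003/377 = (6 + 52)*(1/1479) + 3003*(1/377) = 58*(1/1479) + 231/29 = 2/51 + 231/29 = 11839/1479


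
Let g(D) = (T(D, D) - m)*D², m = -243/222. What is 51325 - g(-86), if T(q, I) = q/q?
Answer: 1325835/37 ≈ 35833.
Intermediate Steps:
m = -81/74 (m = -243*1/222 = -81/74 ≈ -1.0946)
T(q, I) = 1
g(D) = 155*D²/74 (g(D) = (1 - 1*(-81/74))*D² = (1 + 81/74)*D² = 155*D²/74)
51325 - g(-86) = 51325 - 155*(-86)²/74 = 51325 - 155*7396/74 = 51325 - 1*573190/37 = 51325 - 573190/37 = 1325835/37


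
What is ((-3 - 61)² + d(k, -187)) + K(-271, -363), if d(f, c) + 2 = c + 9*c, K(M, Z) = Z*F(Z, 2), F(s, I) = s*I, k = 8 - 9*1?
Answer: 265762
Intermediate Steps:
k = -1 (k = 8 - 9 = -1)
F(s, I) = I*s
K(M, Z) = 2*Z² (K(M, Z) = Z*(2*Z) = 2*Z²)
d(f, c) = -2 + 10*c (d(f, c) = -2 + (c + 9*c) = -2 + 10*c)
((-3 - 61)² + d(k, -187)) + K(-271, -363) = ((-3 - 61)² + (-2 + 10*(-187))) + 2*(-363)² = ((-64)² + (-2 - 1870)) + 2*131769 = (4096 - 1872) + 263538 = 2224 + 263538 = 265762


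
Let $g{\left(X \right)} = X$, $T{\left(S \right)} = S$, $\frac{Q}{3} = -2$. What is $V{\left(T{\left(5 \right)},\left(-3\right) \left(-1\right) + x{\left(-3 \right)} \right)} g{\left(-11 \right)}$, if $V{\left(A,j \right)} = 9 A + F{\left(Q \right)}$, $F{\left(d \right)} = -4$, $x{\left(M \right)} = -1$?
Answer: $-451$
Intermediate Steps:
$Q = -6$ ($Q = 3 \left(-2\right) = -6$)
$V{\left(A,j \right)} = -4 + 9 A$ ($V{\left(A,j \right)} = 9 A - 4 = -4 + 9 A$)
$V{\left(T{\left(5 \right)},\left(-3\right) \left(-1\right) + x{\left(-3 \right)} \right)} g{\left(-11 \right)} = \left(-4 + 9 \cdot 5\right) \left(-11\right) = \left(-4 + 45\right) \left(-11\right) = 41 \left(-11\right) = -451$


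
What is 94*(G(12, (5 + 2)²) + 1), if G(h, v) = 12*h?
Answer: 13630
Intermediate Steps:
94*(G(12, (5 + 2)²) + 1) = 94*(12*12 + 1) = 94*(144 + 1) = 94*145 = 13630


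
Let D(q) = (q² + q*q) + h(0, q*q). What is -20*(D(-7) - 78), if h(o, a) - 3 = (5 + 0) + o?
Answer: -560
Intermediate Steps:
h(o, a) = 8 + o (h(o, a) = 3 + ((5 + 0) + o) = 3 + (5 + o) = 8 + o)
D(q) = 8 + 2*q² (D(q) = (q² + q*q) + (8 + 0) = (q² + q²) + 8 = 2*q² + 8 = 8 + 2*q²)
-20*(D(-7) - 78) = -20*((8 + 2*(-7)²) - 78) = -20*((8 + 2*49) - 78) = -20*((8 + 98) - 78) = -20*(106 - 78) = -20*28 = -560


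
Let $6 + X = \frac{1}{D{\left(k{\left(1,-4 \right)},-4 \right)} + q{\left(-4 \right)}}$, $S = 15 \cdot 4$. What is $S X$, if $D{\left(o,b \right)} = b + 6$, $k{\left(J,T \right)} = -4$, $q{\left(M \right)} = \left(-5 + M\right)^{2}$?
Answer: $- \frac{29820}{83} \approx -359.28$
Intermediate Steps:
$D{\left(o,b \right)} = 6 + b$
$S = 60$
$X = - \frac{497}{83}$ ($X = -6 + \frac{1}{\left(6 - 4\right) + \left(-5 - 4\right)^{2}} = -6 + \frac{1}{2 + \left(-9\right)^{2}} = -6 + \frac{1}{2 + 81} = -6 + \frac{1}{83} = - \frac{497}{83} \approx -5.988$)
$S X = 60 \left(- \frac{497}{83}\right) = - \frac{29820}{83}$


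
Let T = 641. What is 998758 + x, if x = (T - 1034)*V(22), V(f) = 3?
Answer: 997579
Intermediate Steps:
x = -1179 (x = (641 - 1034)*3 = -393*3 = -1179)
998758 + x = 998758 - 1179 = 997579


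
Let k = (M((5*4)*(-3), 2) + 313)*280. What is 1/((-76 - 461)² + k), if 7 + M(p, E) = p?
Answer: 1/357249 ≈ 2.7992e-6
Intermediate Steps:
M(p, E) = -7 + p
k = 68880 (k = ((-7 + (5*4)*(-3)) + 313)*280 = ((-7 + 20*(-3)) + 313)*280 = ((-7 - 60) + 313)*280 = (-67 + 313)*280 = 246*280 = 68880)
1/((-76 - 461)² + k) = 1/((-76 - 461)² + 68880) = 1/((-537)² + 68880) = 1/(288369 + 68880) = 1/357249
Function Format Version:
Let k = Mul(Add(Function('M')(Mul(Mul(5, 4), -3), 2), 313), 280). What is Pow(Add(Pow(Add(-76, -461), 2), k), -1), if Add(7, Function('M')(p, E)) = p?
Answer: Rational(1, 357249) ≈ 2.7992e-6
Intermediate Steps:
Function('M')(p, E) = Add(-7, p)
k = 68880 (k = Mul(Add(Add(-7, Mul(Mul(5, 4), -3)), 313), 280) = Mul(Add(Add(-7, Mul(20, -3)), 313), 280) = Mul(Add(Add(-7, -60), 313), 280) = Mul(Add(-67, 313), 280) = Mul(246, 280) = 68880)
Pow(Add(Pow(Add(-76, -461), 2), k), -1) = Pow(Add(Pow(Add(-76, -461), 2), 68880), -1) = Pow(Add(Pow(-537, 2), 68880), -1) = Pow(Add(288369, 68880), -1) = Pow(357249, -1) = Rational(1, 357249)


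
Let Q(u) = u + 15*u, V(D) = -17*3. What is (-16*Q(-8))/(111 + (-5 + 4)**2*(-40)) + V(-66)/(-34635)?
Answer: 23645367/819695 ≈ 28.847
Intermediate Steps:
V(D) = -51
Q(u) = 16*u
(-16*Q(-8))/(111 + (-5 + 4)**2*(-40)) + V(-66)/(-34635) = (-256*(-8))/(111 + (-5 + 4)**2*(-40)) - 51/(-34635) = (-16*(-128))/(111 + (-1)**2*(-40)) - 51*(-1/34635) = 2048/(111 + 1*(-40)) + 17/11545 = 2048/(111 - 40) + 17/11545 = 2048/71 + 17/11545 = 23645367/819695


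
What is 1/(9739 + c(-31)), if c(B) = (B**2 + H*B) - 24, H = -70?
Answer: 1/12846 ≈ 7.7845e-5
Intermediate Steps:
c(B) = -24 + B**2 - 70*B (c(B) = (B**2 - 70*B) - 24 = -24 + B**2 - 70*B)
1/(9739 + c(-31)) = 1/(9739 + (-24 + (-31)**2 - 70*(-31))) = 1/(9739 + (-24 + 961 + 2170)) = 1/(9739 + 3107) = 1/12846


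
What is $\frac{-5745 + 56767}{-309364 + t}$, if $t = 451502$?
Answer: $\frac{25511}{71069} \approx 0.35896$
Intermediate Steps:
$\frac{-5745 + 56767}{-309364 + t} = \frac{-5745 + 56767}{-309364 + 451502} = \frac{51022}{142138} = 51022 \cdot \frac{1}{142138} = \frac{25511}{71069}$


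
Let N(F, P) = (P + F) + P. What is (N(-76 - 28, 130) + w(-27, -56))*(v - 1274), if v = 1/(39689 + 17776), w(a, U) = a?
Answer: -3148047587/19155 ≈ -1.6435e+5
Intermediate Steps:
N(F, P) = F + 2*P (N(F, P) = (F + P) + P = F + 2*P)
v = 1/57465 ≈ 1.7402e-5
(N(-76 - 28, 130) + w(-27, -56))*(v - 1274) = (((-76 - 28) + 2*130) - 27)*(1/57465 - 1274) = ((-104 + 260) - 27)*(-73210409/57465) = (156 - 27)*(-73210409/57465) = 129*(-73210409/57465) = -3148047587/19155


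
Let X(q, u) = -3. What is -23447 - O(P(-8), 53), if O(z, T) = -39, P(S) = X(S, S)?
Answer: -23408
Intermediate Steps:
P(S) = -3
-23447 - O(P(-8), 53) = -23447 - 1*(-39) = -23447 + 39 = -23408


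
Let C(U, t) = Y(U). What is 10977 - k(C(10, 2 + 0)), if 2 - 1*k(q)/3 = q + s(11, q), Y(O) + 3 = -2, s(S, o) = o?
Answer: 10941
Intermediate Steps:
Y(O) = -5 (Y(O) = -3 - 2 = -5)
C(U, t) = -5
k(q) = 6 - 6*q (k(q) = 6 - 3*(q + q) = 6 - 6*q)
10977 - k(C(10, 2 + 0)) = 10977 - (6 - 6*(-5)) = 10977 - (6 + 30) = 10977 - 1*36 = 10977 - 36 = 10941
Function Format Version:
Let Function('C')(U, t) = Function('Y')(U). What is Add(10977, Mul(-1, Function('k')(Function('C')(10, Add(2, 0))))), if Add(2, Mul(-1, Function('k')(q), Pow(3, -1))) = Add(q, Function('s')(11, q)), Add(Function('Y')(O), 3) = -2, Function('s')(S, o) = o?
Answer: 10941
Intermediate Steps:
Function('Y')(O) = -5 (Function('Y')(O) = Add(-3, -2) = -5)
Function('C')(U, t) = -5
Function('k')(q) = Add(6, Mul(-6, q)) (Function('k')(q) = Add(6, Mul(-3, Add(q, q))) = Add(6, Mul(-3, Mul(2, q))) = Add(6, Mul(-6, q)))
Add(10977, Mul(-1, Function('k')(Function('C')(10, Add(2, 0))))) = Add(10977, Mul(-1, Add(6, Mul(-6, -5)))) = Add(10977, Mul(-1, Add(6, 30))) = Add(10977, Mul(-1, 36)) = Add(10977, -36) = 10941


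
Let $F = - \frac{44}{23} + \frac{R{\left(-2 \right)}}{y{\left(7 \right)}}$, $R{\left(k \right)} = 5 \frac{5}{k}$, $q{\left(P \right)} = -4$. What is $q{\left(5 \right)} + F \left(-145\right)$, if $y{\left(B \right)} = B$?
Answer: $\frac{171407}{322} \approx 532.32$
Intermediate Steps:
$R{\left(k \right)} = \frac{25}{k}$
$F = - \frac{1191}{322}$ ($F = - \frac{44}{23} + \frac{25 \frac{1}{-2}}{7} = \left(-44\right) \frac{1}{23} + 25 \left(- \frac{1}{2}\right) \frac{1}{7} = - \frac{44}{23} - \frac{25}{14} = - \frac{1191}{322} \approx -3.6988$)
$q{\left(5 \right)} + F \left(-145\right) = -4 - - \frac{172695}{322} = -4 + \frac{172695}{322} = \frac{171407}{322}$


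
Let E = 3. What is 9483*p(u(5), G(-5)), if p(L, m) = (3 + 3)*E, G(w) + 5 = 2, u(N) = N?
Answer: 170694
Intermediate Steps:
G(w) = -3 (G(w) = -5 + 2 = -3)
p(L, m) = 18 (p(L, m) = (3 + 3)*3 = 6*3 = 18)
9483*p(u(5), G(-5)) = 9483*18 = 170694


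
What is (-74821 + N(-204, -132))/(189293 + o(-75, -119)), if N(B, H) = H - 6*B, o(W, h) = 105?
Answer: -73729/189398 ≈ -0.38928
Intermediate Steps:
(-74821 + N(-204, -132))/(189293 + o(-75, -119)) = (-74821 + (-132 - 6*(-204)))/(189293 + 105) = (-74821 + (-132 + 1224))/189398 = (-74821 + 1092)*(1/189398) = -73729*1/189398 = -73729/189398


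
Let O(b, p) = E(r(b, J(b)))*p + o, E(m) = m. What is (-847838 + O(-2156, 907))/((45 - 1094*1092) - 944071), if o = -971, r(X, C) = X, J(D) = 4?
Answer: 2804301/2138674 ≈ 1.3112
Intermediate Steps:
O(b, p) = -971 + b*p (O(b, p) = b*p - 971 = -971 + b*p)
(-847838 + O(-2156, 907))/((45 - 1094*1092) - 944071) = (-847838 + (-971 - 2156*907))/((45 - 1094*1092) - 944071) = (-847838 + (-971 - 1955492))/((45 - 1194648) - 944071) = (-847838 - 1956463)/(-1194603 - 944071) = -2804301/(-2138674) = -2804301*(-1/2138674) = 2804301/2138674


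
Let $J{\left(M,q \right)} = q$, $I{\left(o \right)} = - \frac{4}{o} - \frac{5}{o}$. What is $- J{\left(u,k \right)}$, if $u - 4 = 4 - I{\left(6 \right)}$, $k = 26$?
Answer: $-26$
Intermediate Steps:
$I{\left(o \right)} = - \frac{9}{o}$
$u = \frac{19}{2}$ ($u = 4 + \left(4 - - \frac{9}{6}\right) = 4 + \left(4 - \left(-9\right) \frac{1}{6}\right) = 4 + \left(4 - - \frac{3}{2}\right) = 4 + \left(4 + \frac{3}{2}\right) = 4 + \frac{11}{2} = \frac{19}{2} \approx 9.5$)
$- J{\left(u,k \right)} = \left(-1\right) 26 = -26$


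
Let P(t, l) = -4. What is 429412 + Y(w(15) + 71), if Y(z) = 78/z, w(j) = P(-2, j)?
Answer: 28770682/67 ≈ 4.2941e+5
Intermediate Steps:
w(j) = -4
429412 + Y(w(15) + 71) = 429412 + 78/(-4 + 71) = 429412 + 78/67 = 28770682/67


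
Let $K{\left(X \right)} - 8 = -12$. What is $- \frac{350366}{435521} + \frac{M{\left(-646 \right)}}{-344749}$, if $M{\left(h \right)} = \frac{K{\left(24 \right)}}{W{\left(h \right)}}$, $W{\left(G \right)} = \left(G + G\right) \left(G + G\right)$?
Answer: $- \frac{50406901943132823}{62658089944129364} \approx -0.80448$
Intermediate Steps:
$K{\left(X \right)} = -4$ ($K{\left(X \right)} = 8 - 12 = -4$)
$W{\left(G \right)} = 4 G^{2}$ ($W{\left(G \right)} = 2 G 2 G = 4 G^{2}$)
$M{\left(h \right)} = - \frac{1}{h^{2}}$ ($M{\left(h \right)} = - \frac{4}{4 h^{2}} = - 4 \frac{1}{4 h^{2}} = - \frac{1}{h^{2}}$)
$- \frac{350366}{435521} + \frac{M{\left(-646 \right)}}{-344749} = - \frac{350366}{435521} + \frac{\left(-1\right) \frac{1}{417316}}{-344749} = \left(-350366\right) \frac{1}{435521} + \left(-1\right) \frac{1}{417316} \left(- \frac{1}{344749}\right) = - \frac{350366}{435521} - - \frac{1}{143869273684} = - \frac{350366}{435521} + \frac{1}{143869273684} = - \frac{50406901943132823}{62658089944129364}$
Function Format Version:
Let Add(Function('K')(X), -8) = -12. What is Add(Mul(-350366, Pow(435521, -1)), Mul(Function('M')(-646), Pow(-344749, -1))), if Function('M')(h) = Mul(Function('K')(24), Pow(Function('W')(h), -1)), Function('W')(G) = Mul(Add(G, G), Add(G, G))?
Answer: Rational(-50406901943132823, 62658089944129364) ≈ -0.80448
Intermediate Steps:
Function('K')(X) = -4 (Function('K')(X) = Add(8, -12) = -4)
Function('W')(G) = Mul(4, Pow(G, 2)) (Function('W')(G) = Mul(Mul(2, G), Mul(2, G)) = Mul(4, Pow(G, 2)))
Function('M')(h) = Mul(-1, Pow(h, -2)) (Function('M')(h) = Mul(-4, Pow(Mul(4, Pow(h, 2)), -1)) = Mul(-4, Mul(Rational(1, 4), Pow(h, -2))) = Mul(-1, Pow(h, -2)))
Add(Mul(-350366, Pow(435521, -1)), Mul(Function('M')(-646), Pow(-344749, -1))) = Add(Mul(-350366, Pow(435521, -1)), Mul(Mul(-1, Pow(-646, -2)), Pow(-344749, -1))) = Add(Mul(-350366, Rational(1, 435521)), Mul(Mul(-1, Rational(1, 417316)), Rational(-1, 344749))) = Add(Rational(-350366, 435521), Mul(Rational(-1, 417316), Rational(-1, 344749))) = Add(Rational(-350366, 435521), Rational(1, 143869273684)) = Rational(-50406901943132823, 62658089944129364)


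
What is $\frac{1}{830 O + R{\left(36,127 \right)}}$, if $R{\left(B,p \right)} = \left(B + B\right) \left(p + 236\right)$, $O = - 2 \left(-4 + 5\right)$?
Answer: $\frac{1}{24476} \approx 4.0856 \cdot 10^{-5}$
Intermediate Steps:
$O = -2$ ($O = \left(-2\right) 1 = -2$)
$R{\left(B,p \right)} = 2 B \left(236 + p\right)$
$\frac{1}{830 O + R{\left(36,127 \right)}} = \frac{1}{830 \left(-2\right) + 2 \cdot 36 \left(236 + 127\right)} = \frac{1}{-1660 + 2 \cdot 36 \cdot 363} = \frac{1}{-1660 + 26136} = \frac{1}{24476}$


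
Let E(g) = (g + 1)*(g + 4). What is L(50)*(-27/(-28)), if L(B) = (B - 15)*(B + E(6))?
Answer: 4050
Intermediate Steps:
E(g) = (1 + g)*(4 + g)
L(B) = (-15 + B)*(70 + B) (L(B) = (B - 15)*(B + (4 + 6² + 5*6)) = (-15 + B)*(B + (4 + 36 + 30)) = (-15 + B)*(B + 70) = (-15 + B)*(70 + B))
L(50)*(-27/(-28)) = (-1050 + 50² + 55*50)*(-27/(-28)) = (-1050 + 2500 + 2750)*(-27*(-1/28)) = 4200*(27/28) = 4050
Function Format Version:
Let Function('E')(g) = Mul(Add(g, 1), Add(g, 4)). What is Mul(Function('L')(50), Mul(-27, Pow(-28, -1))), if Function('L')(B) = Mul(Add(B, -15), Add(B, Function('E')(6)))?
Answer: 4050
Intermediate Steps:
Function('E')(g) = Mul(Add(1, g), Add(4, g))
Function('L')(B) = Mul(Add(-15, B), Add(70, B)) (Function('L')(B) = Mul(Add(B, -15), Add(B, Add(4, Pow(6, 2), Mul(5, 6)))) = Mul(Add(-15, B), Add(B, Add(4, 36, 30))) = Mul(Add(-15, B), Add(B, 70)) = Mul(Add(-15, B), Add(70, B)))
Mul(Function('L')(50), Mul(-27, Pow(-28, -1))) = Mul(Add(-1050, Pow(50, 2), Mul(55, 50)), Mul(-27, Pow(-28, -1))) = Mul(Add(-1050, 2500, 2750), Mul(-27, Rational(-1, 28))) = Mul(4200, Rational(27, 28)) = 4050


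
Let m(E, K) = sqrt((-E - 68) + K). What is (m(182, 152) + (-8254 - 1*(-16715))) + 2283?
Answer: 10744 + 7*I*sqrt(2) ≈ 10744.0 + 9.8995*I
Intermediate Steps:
m(E, K) = sqrt(-68 + K - E) (m(E, K) = sqrt((-68 - E) + K) = sqrt(-68 + K - E))
(m(182, 152) + (-8254 - 1*(-16715))) + 2283 = (sqrt(-68 + 152 - 1*182) + (-8254 - 1*(-16715))) + 2283 = (sqrt(-68 + 152 - 182) + (-8254 + 16715)) + 2283 = (sqrt(-98) + 8461) + 2283 = (7*I*sqrt(2) + 8461) + 2283 = (8461 + 7*I*sqrt(2)) + 2283 = 10744 + 7*I*sqrt(2)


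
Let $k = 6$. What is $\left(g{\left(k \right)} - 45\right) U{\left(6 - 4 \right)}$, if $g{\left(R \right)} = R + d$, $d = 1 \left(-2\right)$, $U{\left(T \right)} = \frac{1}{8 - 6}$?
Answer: $- \frac{41}{2} \approx -20.5$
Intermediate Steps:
$U{\left(T \right)} = \frac{1}{2}$
$d = -2$
$g{\left(R \right)} = -2 + R$ ($g{\left(R \right)} = R - 2 = -2 + R$)
$\left(g{\left(k \right)} - 45\right) U{\left(6 - 4 \right)} = \left(\left(-2 + 6\right) - 45\right) \frac{1}{2} = \left(4 - 45\right) \frac{1}{2} = \left(-41\right) \frac{1}{2} = - \frac{41}{2}$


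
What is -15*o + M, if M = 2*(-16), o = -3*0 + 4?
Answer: -92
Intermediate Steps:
o = 4 (o = 0 + 4 = 4)
M = -32
-15*o + M = -15*4 - 32 = -60 - 32 = -92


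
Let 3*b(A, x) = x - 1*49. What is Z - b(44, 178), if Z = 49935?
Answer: 49892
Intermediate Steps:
b(A, x) = -49/3 + x/3 (b(A, x) = (x - 1*49)/3 = (x - 49)/3 = (-49 + x)/3 = -49/3 + x/3)
Z - b(44, 178) = 49935 - (-49/3 + (⅓)*178) = 49935 - (-49/3 + 178/3) = 49935 - 1*43 = 49935 - 43 = 49892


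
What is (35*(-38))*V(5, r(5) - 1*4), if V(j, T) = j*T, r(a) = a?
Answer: -6650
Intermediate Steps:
V(j, T) = T*j
(35*(-38))*V(5, r(5) - 1*4) = (35*(-38))*((5 - 1*4)*5) = -1330*(5 - 4)*5 = -1330*5 = -6650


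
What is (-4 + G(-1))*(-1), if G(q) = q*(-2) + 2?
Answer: 0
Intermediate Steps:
G(q) = 2 - 2*q (G(q) = -2*q + 2 = 2 - 2*q)
(-4 + G(-1))*(-1) = (-4 + (2 - 2*(-1)))*(-1) = (-4 + (2 + 2))*(-1) = (-4 + 4)*(-1) = 0*(-1) = 0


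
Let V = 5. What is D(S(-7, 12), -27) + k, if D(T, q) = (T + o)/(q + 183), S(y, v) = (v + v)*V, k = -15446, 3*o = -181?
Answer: -7228549/468 ≈ -15446.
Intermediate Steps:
o = -181/3 (o = (⅓)*(-181) = -181/3 ≈ -60.333)
S(y, v) = 10*v (S(y, v) = (v + v)*5 = (2*v)*5 = 10*v)
D(T, q) = (-181/3 + T)/(183 + q) (D(T, q) = (T - 181/3)/(q + 183) = (-181/3 + T)/(183 + q))
D(S(-7, 12), -27) + k = (-181/3 + 10*12)/(183 - 27) - 15446 = (-181/3 + 120)/156 - 15446 = (1/156)*(179/3) - 15446 = 179/468 - 15446 = -7228549/468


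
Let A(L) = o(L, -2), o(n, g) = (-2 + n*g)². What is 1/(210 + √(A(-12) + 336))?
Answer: 21/4328 - √205/21640 ≈ 0.0041905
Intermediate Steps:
o(n, g) = (-2 + g*n)²
A(L) = (-2 - 2*L)²
1/(210 + √(A(-12) + 336)) = 1/(210 + √(4*(1 - 12)² + 336)) = 1/(210 + √(4*(-11)² + 336)) = 1/(210 + √(4*121 + 336)) = 1/(210 + √(484 + 336)) = 1/(210 + √820) = 1/(210 + 2*√205)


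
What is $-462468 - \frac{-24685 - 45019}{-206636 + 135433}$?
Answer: $- \frac{32929178708}{71203} \approx -4.6247 \cdot 10^{5}$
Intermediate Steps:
$-462468 - \frac{-24685 - 45019}{-206636 + 135433} = -462468 - - \frac{69704}{-71203} = -462468 - \left(-69704\right) \left(- \frac{1}{71203}\right) = -462468 - \frac{69704}{71203} = - \frac{32929178708}{71203}$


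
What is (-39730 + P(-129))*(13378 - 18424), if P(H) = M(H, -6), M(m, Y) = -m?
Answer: 199826646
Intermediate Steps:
P(H) = -H
(-39730 + P(-129))*(13378 - 18424) = (-39730 - 1*(-129))*(13378 - 18424) = (-39730 + 129)*(-5046) = -39601*(-5046) = 199826646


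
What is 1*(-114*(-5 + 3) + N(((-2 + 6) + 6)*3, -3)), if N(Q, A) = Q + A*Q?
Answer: 168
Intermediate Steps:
1*(-114*(-5 + 3) + N(((-2 + 6) + 6)*3, -3)) = 1*(-114*(-5 + 3) + (((-2 + 6) + 6)*3)*(1 - 3)) = 1*(-114*(-2) + ((4 + 6)*3)*(-2)) = 1*(-19*(-12) + (10*3)*(-2)) = 1*(228 + 30*(-2)) = 1*(228 - 60) = 1*168 = 168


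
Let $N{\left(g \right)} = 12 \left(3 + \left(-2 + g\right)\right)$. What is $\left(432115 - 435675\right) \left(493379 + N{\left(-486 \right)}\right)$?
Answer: $-1735710040$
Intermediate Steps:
$N{\left(g \right)} = 12 + 12 g$ ($N{\left(g \right)} = 12 \left(1 + g\right) = 12 + 12 g$)
$\left(432115 - 435675\right) \left(493379 + N{\left(-486 \right)}\right) = \left(432115 - 435675\right) \left(493379 + \left(12 + 12 \left(-486\right)\right)\right) = - 3560 \left(493379 + \left(12 - 5832\right)\right) = - 3560 \left(493379 - 5820\right) = \left(-3560\right) 487559 = -1735710040$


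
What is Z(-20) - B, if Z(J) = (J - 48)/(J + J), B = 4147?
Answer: -41453/10 ≈ -4145.3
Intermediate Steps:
Z(J) = (-48 + J)/(2*J) (Z(J) = (-48 + J)/((2*J)) = (-48 + J)*(1/(2*J)) = (-48 + J)/(2*J))
Z(-20) - B = (½)*(-48 - 20)/(-20) - 1*4147 = (½)*(-1/20)*(-68) - 4147 = 17/10 - 4147 = -41453/10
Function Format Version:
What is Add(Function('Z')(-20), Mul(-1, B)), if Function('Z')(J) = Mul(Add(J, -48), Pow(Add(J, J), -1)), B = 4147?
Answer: Rational(-41453, 10) ≈ -4145.3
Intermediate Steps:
Function('Z')(J) = Mul(Rational(1, 2), Pow(J, -1), Add(-48, J)) (Function('Z')(J) = Mul(Add(-48, J), Pow(Mul(2, J), -1)) = Mul(Add(-48, J), Mul(Rational(1, 2), Pow(J, -1))) = Mul(Rational(1, 2), Pow(J, -1), Add(-48, J)))
Add(Function('Z')(-20), Mul(-1, B)) = Add(Mul(Rational(1, 2), Pow(-20, -1), Add(-48, -20)), Mul(-1, 4147)) = Add(Mul(Rational(1, 2), Rational(-1, 20), -68), -4147) = Add(Rational(17, 10), -4147) = Rational(-41453, 10)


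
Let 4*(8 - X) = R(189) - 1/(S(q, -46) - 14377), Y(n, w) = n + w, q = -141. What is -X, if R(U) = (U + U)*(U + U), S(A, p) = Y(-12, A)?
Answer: 2075639561/58120 ≈ 35713.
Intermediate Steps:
S(A, p) = -12 + A
R(U) = 4*U² (R(U) = (2*U)*(2*U) = 4*U²)
X = -2075639561/58120 (X = 8 - (4*189² - 1/((-12 - 141) - 14377))/4 = 8 - (4*35721 - 1/(-153 - 14377))/4 = 8 - (142884 - 1/(-14530))/4 = 8 - (142884 - 1*(-1/14530))/4 = 8 - (142884 + 1/14530)/4 = 8 - ¼*2076104521/14530 = 8 - 2076104521/58120 = -2075639561/58120 ≈ -35713.)
-X = -1*(-2075639561/58120) = 2075639561/58120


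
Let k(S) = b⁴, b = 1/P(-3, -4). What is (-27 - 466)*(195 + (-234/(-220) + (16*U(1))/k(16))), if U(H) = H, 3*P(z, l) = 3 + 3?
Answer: -24515411/110 ≈ -2.2287e+5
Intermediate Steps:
P(z, l) = 2 (P(z, l) = (3 + 3)/3 = (⅓)*6 = 2)
b = ½ (b = 1/2 = ½ ≈ 0.50000)
k(S) = 1/16 (k(S) = (½)⁴ = 1/16)
(-27 - 466)*(195 + (-234/(-220) + (16*U(1))/k(16))) = (-27 - 466)*(195 + (-234/(-220) + (16*1)/(1/16))) = -493*(195 + (-234*(-1/220) + 16*16)) = -493*(195 + (117/110 + 256)) = -493*(195 + 28277/110) = -493*49727/110 = -24515411/110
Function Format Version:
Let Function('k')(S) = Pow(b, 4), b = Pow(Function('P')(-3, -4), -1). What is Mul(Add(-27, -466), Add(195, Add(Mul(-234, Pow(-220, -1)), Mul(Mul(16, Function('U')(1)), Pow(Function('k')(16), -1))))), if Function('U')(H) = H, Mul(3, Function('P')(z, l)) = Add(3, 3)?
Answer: Rational(-24515411, 110) ≈ -2.2287e+5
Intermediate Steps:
Function('P')(z, l) = 2 (Function('P')(z, l) = Mul(Rational(1, 3), Add(3, 3)) = Mul(Rational(1, 3), 6) = 2)
b = Rational(1, 2) (b = Pow(2, -1) = Rational(1, 2) ≈ 0.50000)
Function('k')(S) = Rational(1, 16) (Function('k')(S) = Pow(Rational(1, 2), 4) = Rational(1, 16))
Mul(Add(-27, -466), Add(195, Add(Mul(-234, Pow(-220, -1)), Mul(Mul(16, Function('U')(1)), Pow(Function('k')(16), -1))))) = Mul(Add(-27, -466), Add(195, Add(Mul(-234, Pow(-220, -1)), Mul(Mul(16, 1), Pow(Rational(1, 16), -1))))) = Mul(-493, Add(195, Add(Mul(-234, Rational(-1, 220)), Mul(16, 16)))) = Mul(-493, Add(195, Add(Rational(117, 110), 256))) = Mul(-493, Add(195, Rational(28277, 110))) = Mul(-493, Rational(49727, 110)) = Rational(-24515411, 110)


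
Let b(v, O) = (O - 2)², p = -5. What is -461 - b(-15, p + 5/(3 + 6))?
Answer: -40705/81 ≈ -502.53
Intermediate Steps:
b(v, O) = (-2 + O)²
-461 - b(-15, p + 5/(3 + 6)) = -461 - (-2 + (-5 + 5/(3 + 6)))² = -461 - (-2 + (-5 + 5/9))² = -461 - (-2 - 40/9)² = -461 - (-58/9)² = -461 - 1*3364/81 = -461 - 3364/81 = -40705/81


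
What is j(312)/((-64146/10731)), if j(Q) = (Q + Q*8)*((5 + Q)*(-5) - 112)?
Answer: 8522517276/10691 ≈ 7.9717e+5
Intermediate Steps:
j(Q) = 9*Q*(-137 - 5*Q) (j(Q) = (Q + 8*Q)*((-25 - 5*Q) - 112) = (9*Q)*(-137 - 5*Q) = 9*Q*(-137 - 5*Q))
j(312)/((-64146/10731)) = (-9*312*(137 + 5*312))/((-64146/10731)) = (-9*312*(137 + 1560))/((-64146*1/10731)) = (-9*312*1697)/(-21382/3577) = -4765176*(-3577/21382) = 8522517276/10691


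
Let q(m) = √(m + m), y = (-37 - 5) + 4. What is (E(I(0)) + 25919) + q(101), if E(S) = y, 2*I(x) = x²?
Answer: 25881 + √202 ≈ 25895.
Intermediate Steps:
I(x) = x²/2
y = -38 (y = -42 + 4 = -38)
E(S) = -38
q(m) = √2*√m (q(m) = √(2*m) = √2*√m)
(E(I(0)) + 25919) + q(101) = (-38 + 25919) + √2*√101 = 25881 + √202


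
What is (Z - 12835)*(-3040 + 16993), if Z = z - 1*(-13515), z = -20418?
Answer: -275404314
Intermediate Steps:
Z = -6903 (Z = -20418 - 1*(-13515) = -20418 + 13515 = -6903)
(Z - 12835)*(-3040 + 16993) = (-6903 - 12835)*(-3040 + 16993) = -19738*13953 = -275404314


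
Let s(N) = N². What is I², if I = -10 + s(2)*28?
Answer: 10404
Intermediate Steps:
I = 102 (I = -10 + 2²*28 = -10 + 4*28 = -10 + 112 = 102)
I² = 102² = 10404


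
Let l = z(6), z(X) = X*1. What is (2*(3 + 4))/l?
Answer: 7/3 ≈ 2.3333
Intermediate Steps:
z(X) = X
l = 6
(2*(3 + 4))/l = (2*(3 + 4))/6 = (2*7)*(⅙) = 14*(⅙) = 7/3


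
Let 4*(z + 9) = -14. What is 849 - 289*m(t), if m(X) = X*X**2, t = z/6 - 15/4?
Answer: 12574259/216 ≈ 58214.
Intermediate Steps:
z = -25/2 (z = -9 + (1/4)*(-14) = -9 - 7/2 = -25/2 ≈ -12.500)
t = -35/6 (t = -25/2/6 - 15/4 = -25/2*1/6 - 15*1/4 = -25/12 - 15/4 = -35/6 ≈ -5.8333)
m(X) = X**3
849 - 289*m(t) = 849 - 289*(-35/6)**3 = 849 - 289*(-42875/216) = 849 + 12390875/216 = 12574259/216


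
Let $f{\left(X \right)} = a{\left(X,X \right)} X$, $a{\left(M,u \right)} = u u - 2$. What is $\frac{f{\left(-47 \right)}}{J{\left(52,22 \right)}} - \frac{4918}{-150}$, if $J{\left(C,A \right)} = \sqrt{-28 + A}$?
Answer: $\frac{2459}{75} + \frac{103729 i \sqrt{6}}{6} \approx 32.787 + 42347.0 i$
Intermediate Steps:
$a{\left(M,u \right)} = -2 + u^{2}$ ($a{\left(M,u \right)} = u^{2} - 2 = -2 + u^{2}$)
$f{\left(X \right)} = X \left(-2 + X^{2}\right)$ ($f{\left(X \right)} = \left(-2 + X^{2}\right) X = X \left(-2 + X^{2}\right)$)
$\frac{f{\left(-47 \right)}}{J{\left(52,22 \right)}} - \frac{4918}{-150} = \frac{\left(-47\right) \left(-2 + \left(-47\right)^{2}\right)}{\sqrt{-28 + 22}} - \frac{4918}{-150} = \frac{\left(-47\right) \left(-2 + 2209\right)}{\sqrt{-6}} - - \frac{2459}{75} = \frac{\left(-47\right) 2207}{i \sqrt{6}} + \frac{2459}{75} = - 103729 \left(- \frac{i \sqrt{6}}{6}\right) + \frac{2459}{75} = \frac{103729 i \sqrt{6}}{6} + \frac{2459}{75} = \frac{2459}{75} + \frac{103729 i \sqrt{6}}{6}$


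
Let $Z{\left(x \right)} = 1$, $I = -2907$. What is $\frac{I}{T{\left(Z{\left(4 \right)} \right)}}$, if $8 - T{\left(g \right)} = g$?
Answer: $- \frac{2907}{7} \approx -415.29$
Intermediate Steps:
$T{\left(g \right)} = 8 - g$
$\frac{I}{T{\left(Z{\left(4 \right)} \right)}} = - \frac{2907}{8 - 1} = - \frac{2907}{7}$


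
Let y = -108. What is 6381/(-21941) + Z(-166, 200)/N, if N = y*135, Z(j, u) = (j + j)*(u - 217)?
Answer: -54217496/79974945 ≈ -0.67793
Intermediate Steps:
Z(j, u) = 2*j*(-217 + u) (Z(j, u) = (2*j)*(-217 + u) = 2*j*(-217 + u))
N = -14580 (N = -108*135 = -14580)
6381/(-21941) + Z(-166, 200)/N = 6381/(-21941) + (2*(-166)*(-217 + 200))/(-14580) = 6381*(-1/21941) + (2*(-166)*(-17))*(-1/14580) = -6381/21941 + 5644*(-1/14580) = -6381/21941 - 1411/3645 = -54217496/79974945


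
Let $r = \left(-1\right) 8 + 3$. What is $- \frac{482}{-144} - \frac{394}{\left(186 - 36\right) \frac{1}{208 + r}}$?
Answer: $- \frac{953759}{1800} \approx -529.87$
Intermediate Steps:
$r = -5$ ($r = -8 + 3 = -5$)
$- \frac{482}{-144} - \frac{394}{\left(186 - 36\right) \frac{1}{208 + r}} = - \frac{482}{-144} - \frac{394}{\left(186 - 36\right) \frac{1}{208 - 5}} = \left(-482\right) \left(- \frac{1}{144}\right) - \frac{394}{150 \cdot \frac{1}{203}} = \frac{241}{72} - \frac{394}{150 \cdot \frac{1}{203}} = \frac{241}{72} - \frac{394}{\frac{150}{203}} = \frac{241}{72} - \frac{39991}{75} = - \frac{953759}{1800}$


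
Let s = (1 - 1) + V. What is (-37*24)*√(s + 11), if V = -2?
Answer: -2664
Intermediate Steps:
s = -2 (s = (1 - 1) - 2 = 0 - 2 = -2)
(-37*24)*√(s + 11) = (-37*24)*√(-2 + 11) = -888*√9 = -888*3 = -2664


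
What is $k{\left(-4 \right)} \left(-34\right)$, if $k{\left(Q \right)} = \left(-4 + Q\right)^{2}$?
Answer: $-2176$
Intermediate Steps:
$k{\left(-4 \right)} \left(-34\right) = \left(-4 - 4\right)^{2} \left(-34\right) = \left(-8\right)^{2} \left(-34\right) = 64 \left(-34\right) = -2176$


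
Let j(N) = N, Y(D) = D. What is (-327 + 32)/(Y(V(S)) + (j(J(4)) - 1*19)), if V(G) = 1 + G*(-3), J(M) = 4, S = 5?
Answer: 295/29 ≈ 10.172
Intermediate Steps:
V(G) = 1 - 3*G
(-327 + 32)/(Y(V(S)) + (j(J(4)) - 1*19)) = (-327 + 32)/((1 - 3*5) + (4 - 1*19)) = -295/((1 - 15) + (4 - 19)) = -295/(-14 - 15) = -295/(-29) = -295*(-1/29) = 295/29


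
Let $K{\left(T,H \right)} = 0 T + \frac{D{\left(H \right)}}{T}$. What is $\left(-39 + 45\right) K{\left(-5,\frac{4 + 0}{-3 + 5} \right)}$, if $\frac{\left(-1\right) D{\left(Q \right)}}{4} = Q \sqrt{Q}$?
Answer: $\frac{48 \sqrt{2}}{5} \approx 13.576$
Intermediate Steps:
$D{\left(Q \right)} = - 4 Q^{\frac{3}{2}}$ ($D{\left(Q \right)} = - 4 Q \sqrt{Q} = - 4 Q^{\frac{3}{2}}$)
$K{\left(T,H \right)} = - \frac{4 H^{\frac{3}{2}}}{T}$ ($K{\left(T,H \right)} = 0 T + \frac{\left(-4\right) H^{\frac{3}{2}}}{T} = 0 - \frac{4 H^{\frac{3}{2}}}{T} = - \frac{4 H^{\frac{3}{2}}}{T}$)
$\left(-39 + 45\right) K{\left(-5,\frac{4 + 0}{-3 + 5} \right)} = \left(-39 + 45\right) \left(- \frac{4 \left(\frac{4 + 0}{-3 + 5}\right)^{\frac{3}{2}}}{-5}\right) = 6 \left(\left(-4\right) \left(\frac{4}{2}\right)^{\frac{3}{2}} \left(- \frac{1}{5}\right)\right) = 6 \left(\left(-4\right) \left(4 \cdot \frac{1}{2}\right)^{\frac{3}{2}} \left(- \frac{1}{5}\right)\right) = 6 \left(\left(-4\right) 2^{\frac{3}{2}} \left(- \frac{1}{5}\right)\right) = 6 \left(\left(-4\right) 2 \sqrt{2} \left(- \frac{1}{5}\right)\right) = 6 \frac{8 \sqrt{2}}{5} = \frac{48 \sqrt{2}}{5}$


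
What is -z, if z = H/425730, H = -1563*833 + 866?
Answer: 1301113/425730 ≈ 3.0562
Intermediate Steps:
H = -1301113 (H = -1301979 + 866 = -1301113)
z = -1301113/425730 ≈ -3.0562
-z = -1*(-1301113/425730) = 1301113/425730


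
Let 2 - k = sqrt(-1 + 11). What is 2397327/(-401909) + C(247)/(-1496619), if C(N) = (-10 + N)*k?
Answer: -1196025214093/200501548557 + 79*sqrt(10)/498873 ≈ -5.9647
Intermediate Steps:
k = 2 - sqrt(10) (k = 2 - sqrt(-1 + 11) = 2 - sqrt(10) ≈ -1.1623)
C(N) = (-10 + N)*(2 - sqrt(10))
2397327/(-401909) + C(247)/(-1496619) = 2397327/(-401909) + ((-10 + 247)*(2 - sqrt(10)))/(-1496619) = 2397327*(-1/401909) + (237*(2 - sqrt(10)))*(-1/1496619) = -2397327/401909 + (474 - 237*sqrt(10))*(-1/1496619) = -2397327/401909 + (-158/498873 + 79*sqrt(10)/498873) = -1196025214093/200501548557 + 79*sqrt(10)/498873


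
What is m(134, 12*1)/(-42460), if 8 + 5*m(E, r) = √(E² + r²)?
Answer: 2/53075 - √181/21230 ≈ -0.00059603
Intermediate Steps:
m(E, r) = -8/5 + √(E² + r²)/5
m(134, 12*1)/(-42460) = (-8/5 + √(134² + (12*1)²)/5)/(-42460) = (-8/5 + √(17956 + 12²)/5)*(-1/42460) = (-8/5 + √(17956 + 144)/5)*(-1/42460) = (-8/5 + √18100/5)*(-1/42460) = (-8/5 + (10*√181)/5)*(-1/42460) = (-8/5 + 2*√181)*(-1/42460) = 2/53075 - √181/21230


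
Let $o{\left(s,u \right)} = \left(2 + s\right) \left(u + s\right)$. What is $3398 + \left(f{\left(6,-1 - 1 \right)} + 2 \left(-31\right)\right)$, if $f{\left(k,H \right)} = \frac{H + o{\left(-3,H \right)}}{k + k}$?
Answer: $\frac{13345}{4} \approx 3336.3$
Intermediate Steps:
$o{\left(s,u \right)} = \left(2 + s\right) \left(s + u\right)$
$f{\left(k,H \right)} = \frac{3}{2 k}$ ($f{\left(k,H \right)} = \frac{H + \left(\left(-3\right)^{2} + 2 \left(-3\right) + 2 H - 3 H\right)}{k + k} = \frac{H + \left(9 - 6 + 2 H - 3 H\right)}{2 k} = \left(H - \left(-3 + H\right)\right) \frac{1}{2 k} = 3 \frac{1}{2 k} = \frac{3}{2 k}$)
$3398 + \left(f{\left(6,-1 - 1 \right)} + 2 \left(-31\right)\right) = 3398 + \left(\frac{3}{2 \cdot 6} + 2 \left(-31\right)\right) = 3398 + \left(\frac{3}{2} \cdot \frac{1}{6} - 62\right) = 3398 + \left(\frac{1}{4} - 62\right) = 3398 - \frac{247}{4} = \frac{13345}{4}$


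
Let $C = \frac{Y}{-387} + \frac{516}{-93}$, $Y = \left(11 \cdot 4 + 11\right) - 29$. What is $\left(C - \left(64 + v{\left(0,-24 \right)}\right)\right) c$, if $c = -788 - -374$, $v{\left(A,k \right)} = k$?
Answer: $\frac{25173500}{1333} \approx 18885.0$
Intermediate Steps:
$Y = 26$ ($Y = \left(44 + 11\right) - 29 = 55 - 29 = 26$)
$C = - \frac{67370}{11997}$ ($C = \frac{26}{-387} + \frac{516}{-93} = 26 \left(- \frac{1}{387}\right) + 516 \left(- \frac{1}{93}\right) = - \frac{26}{387} - \frac{172}{31} = - \frac{67370}{11997} \approx -5.6156$)
$c = -414$ ($c = -788 + 374 = -414$)
$\left(C - \left(64 + v{\left(0,-24 \right)}\right)\right) c = \left(- \frac{67370}{11997} - 40\right) \left(-414\right) = \left(- \frac{547250}{11997}\right) \left(-414\right) = \frac{25173500}{1333}$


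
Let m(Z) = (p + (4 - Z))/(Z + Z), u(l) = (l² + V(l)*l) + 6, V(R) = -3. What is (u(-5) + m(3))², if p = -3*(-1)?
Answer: 19600/9 ≈ 2177.8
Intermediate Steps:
u(l) = 6 + l² - 3*l (u(l) = (l² - 3*l) + 6 = 6 + l² - 3*l)
p = 3
m(Z) = (7 - Z)/(2*Z) (m(Z) = (3 + (4 - Z))/(Z + Z) = (7 - Z)/((2*Z)) = (7 - Z)*(1/(2*Z)) = (7 - Z)/(2*Z))
(u(-5) + m(3))² = ((6 + (-5)² - 3*(-5)) + (½)*(7 - 1*3)/3)² = ((6 + 25 + 15) + (½)*(⅓)*(7 - 3))² = (46 + (½)*(⅓)*4)² = (46 + ⅔)² = (140/3)² = 19600/9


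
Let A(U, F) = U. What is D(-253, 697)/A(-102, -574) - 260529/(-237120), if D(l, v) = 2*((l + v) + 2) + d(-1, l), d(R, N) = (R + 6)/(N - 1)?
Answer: -1304800923/170647360 ≈ -7.6462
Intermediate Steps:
d(R, N) = (6 + R)/(-1 + N)
D(l, v) = 4 + 2*l + 2*v + 5/(-1 + l) (D(l, v) = 2*((l + v) + 2) + (6 - 1)/(-1 + l) = 2*(2 + l + v) + 5/(-1 + l) = (4 + 2*l + 2*v) + 5/(-1 + l) = 4 + 2*l + 2*v + 5/(-1 + l))
D(-253, 697)/A(-102, -574) - 260529/(-237120) = ((5 + 2*(-1 - 253)*(2 - 253 + 697))/(-1 - 253))/(-102) - 260529/(-237120) = ((5 + 2*(-254)*446)/(-254))*(-1/102) - 260529*(-1/237120) = -(5 - 226568)/254*(-1/102) + 86843/79040 = -1/254*(-226563)*(-1/102) + 86843/79040 = (226563/254)*(-1/102) + 86843/79040 = -75521/8636 + 86843/79040 = -1304800923/170647360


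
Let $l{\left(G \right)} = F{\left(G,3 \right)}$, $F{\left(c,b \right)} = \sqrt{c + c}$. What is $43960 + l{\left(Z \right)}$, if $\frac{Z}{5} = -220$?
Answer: $43960 + 10 i \sqrt{22} \approx 43960.0 + 46.904 i$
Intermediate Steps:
$Z = -1100$ ($Z = 5 \left(-220\right) = -1100$)
$F{\left(c,b \right)} = \sqrt{2} \sqrt{c}$ ($F{\left(c,b \right)} = \sqrt{2 c} = \sqrt{2} \sqrt{c}$)
$l{\left(G \right)} = \sqrt{2} \sqrt{G}$
$43960 + l{\left(Z \right)} = 43960 + \sqrt{2} \sqrt{-1100} = 43960 + \sqrt{2} \cdot 10 i \sqrt{11} = 43960 + 10 i \sqrt{22}$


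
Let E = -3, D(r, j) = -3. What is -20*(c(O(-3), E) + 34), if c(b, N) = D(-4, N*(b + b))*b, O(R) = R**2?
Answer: -140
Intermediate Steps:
c(b, N) = -3*b
-20*(c(O(-3), E) + 34) = -20*(-3*(-3)**2 + 34) = -20*(-3*9 + 34) = -20*(-27 + 34) = -20*7 = -140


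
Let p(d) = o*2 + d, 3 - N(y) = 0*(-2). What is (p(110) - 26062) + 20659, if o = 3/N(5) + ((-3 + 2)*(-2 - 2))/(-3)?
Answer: -15881/3 ≈ -5293.7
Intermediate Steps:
N(y) = 3 (N(y) = 3 - 0*(-2) = 3 - 1*0 = 3 + 0 = 3)
o = -⅓ (o = 3/3 + ((-3 + 2)*(-2 - 2))/(-3) = 3*(⅓) - 1*(-4)*(-⅓) = 1 + 4*(-⅓) = 1 - 4/3 = -⅓ ≈ -0.33333)
p(d) = -⅔ + d (p(d) = -⅓*2 + d = -⅔ + d)
(p(110) - 26062) + 20659 = ((-⅔ + 110) - 26062) + 20659 = (328/3 - 26062) + 20659 = -77858/3 + 20659 = -15881/3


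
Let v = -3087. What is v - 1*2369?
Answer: -5456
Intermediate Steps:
v - 1*2369 = -3087 - 1*2369 = -3087 - 2369 = -5456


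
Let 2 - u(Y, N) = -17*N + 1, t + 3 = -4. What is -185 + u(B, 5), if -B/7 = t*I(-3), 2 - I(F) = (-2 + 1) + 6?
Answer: -99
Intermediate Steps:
I(F) = -3 (I(F) = 2 - ((-2 + 1) + 6) = 2 - (-1 + 6) = 2 - 1*5 = 2 - 5 = -3)
t = -7 (t = -3 - 4 = -7)
B = -147 (B = -(-49)*(-3) = -7*21 = -147)
u(Y, N) = 1 + 17*N (u(Y, N) = 2 - (-17*N + 1) = 2 - (1 - 17*N) = 2 + (-1 + 17*N) = 1 + 17*N)
-185 + u(B, 5) = -185 + (1 + 17*5) = -185 + (1 + 85) = -185 + 86 = -99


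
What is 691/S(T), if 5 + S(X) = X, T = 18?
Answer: 691/13 ≈ 53.154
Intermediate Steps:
S(X) = -5 + X
691/S(T) = 691/(-5 + 18) = 691/13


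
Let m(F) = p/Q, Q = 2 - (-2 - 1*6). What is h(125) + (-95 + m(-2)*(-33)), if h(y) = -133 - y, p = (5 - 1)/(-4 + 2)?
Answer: -1732/5 ≈ -346.40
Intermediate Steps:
Q = 10 (Q = 2 - (-2 - 6) = 2 - 1*(-8) = 2 + 8 = 10)
p = -2 (p = 4/(-2) = 4*(-1/2) = -2)
m(F) = -1/5 (m(F) = -2/10 = -2*1/10 = -1/5)
h(125) + (-95 + m(-2)*(-33)) = (-133 - 1*125) + (-95 - 1/5*(-33)) = (-133 - 125) + (-95 + 33/5) = -258 - 442/5 = -1732/5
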